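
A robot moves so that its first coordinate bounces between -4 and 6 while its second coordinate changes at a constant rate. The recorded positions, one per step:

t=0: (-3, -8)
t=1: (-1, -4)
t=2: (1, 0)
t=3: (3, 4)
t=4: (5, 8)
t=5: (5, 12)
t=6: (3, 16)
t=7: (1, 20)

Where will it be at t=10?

(-3, 32)

The first coordinate travels 2 per step and bounces off the walls at -4 and 6.
  step 8: 1 → -1
  step 9: -1 → -3
  step 10: -3 → -3
The second coordinate changes by +4 each step: at step 10 it is 32.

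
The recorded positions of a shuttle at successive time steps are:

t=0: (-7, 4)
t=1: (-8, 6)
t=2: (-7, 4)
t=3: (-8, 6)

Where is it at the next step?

(-7, 4)

Consecutive displacements (-1, +2), (+1, -2), (-1, +2) scale by a factor of -1 each step.
step 4: (-8, 6) + (+1, -2) → (-7, 4)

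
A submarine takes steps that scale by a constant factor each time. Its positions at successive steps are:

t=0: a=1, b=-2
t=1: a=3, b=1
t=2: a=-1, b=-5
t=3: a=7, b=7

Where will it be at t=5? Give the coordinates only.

a=23, b=31

The jumps are (+2, +3), (-4, -6), (+8, +12) — a geometric progression with ratio -2.
step 4: a=7, b=7 + (-16, -24) → a=-9, b=-17
step 5: a=-9, b=-17 + (+32, +48) → a=23, b=31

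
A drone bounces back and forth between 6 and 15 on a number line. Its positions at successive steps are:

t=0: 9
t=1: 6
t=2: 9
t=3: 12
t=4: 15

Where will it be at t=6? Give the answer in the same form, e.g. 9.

9

The value travels 3 per step and bounces off the walls at 6 and 15.
  step 5: 15 → 12
  step 6: 12 → 9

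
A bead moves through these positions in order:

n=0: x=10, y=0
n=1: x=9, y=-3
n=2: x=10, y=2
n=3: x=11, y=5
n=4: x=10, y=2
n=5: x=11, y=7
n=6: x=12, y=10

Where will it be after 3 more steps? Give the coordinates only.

x=13, y=15

Step-to-step displacements: (-1, -3), (+1, +5), (+1, +3), (-1, -3), (+1, +5), (+1, +3) — a repeating cycle of length 3.
step 7: apply (-1, -3) → x=11, y=7
step 8: apply (+1, +5) → x=12, y=12
step 9: apply (+1, +3) → x=13, y=15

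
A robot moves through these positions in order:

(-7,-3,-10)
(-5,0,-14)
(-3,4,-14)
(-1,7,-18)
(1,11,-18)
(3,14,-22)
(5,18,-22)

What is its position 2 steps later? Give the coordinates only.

Differencing gives (+2,+3,-4), (+2,+4,+0), (+2,+3,-4), (+2,+4,+0), (+2,+3,-4), (+2,+4,+0). This is the pattern (+2,+3,-4), (+2,+4,+0) repeated.
step 7: apply (+2,+3,-4) → (7,21,-26)
step 8: apply (+2,+4,+0) → (9,25,-26)

(9,25,-26)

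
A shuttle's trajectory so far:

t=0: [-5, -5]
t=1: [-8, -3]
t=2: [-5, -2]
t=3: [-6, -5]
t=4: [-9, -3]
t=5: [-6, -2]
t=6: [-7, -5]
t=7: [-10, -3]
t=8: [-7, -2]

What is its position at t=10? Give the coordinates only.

Step-to-step displacements: [-3, +2], [+3, +1], [-1, -3], [-3, +2], [+3, +1], [-1, -3], [-3, +2], [+3, +1] — a repeating cycle of length 3.
step 9: apply [-1, -3] → [-8, -5]
step 10: apply [-3, +2] → [-11, -3]

[-11, -3]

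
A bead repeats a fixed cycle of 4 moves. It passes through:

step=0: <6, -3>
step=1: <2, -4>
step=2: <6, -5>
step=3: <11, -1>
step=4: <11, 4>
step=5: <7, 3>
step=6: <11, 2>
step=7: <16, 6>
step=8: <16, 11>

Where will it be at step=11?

Step-to-step displacements: <-4, -1>, <+4, -1>, <+5, +4>, <+0, +5>, <-4, -1>, <+4, -1>, <+5, +4>, <+0, +5> — a repeating cycle of length 4.
step 9: apply <-4, -1> → <12, 10>
step 10: apply <+4, -1> → <16, 9>
step 11: apply <+5, +4> → <21, 13>

<21, 13>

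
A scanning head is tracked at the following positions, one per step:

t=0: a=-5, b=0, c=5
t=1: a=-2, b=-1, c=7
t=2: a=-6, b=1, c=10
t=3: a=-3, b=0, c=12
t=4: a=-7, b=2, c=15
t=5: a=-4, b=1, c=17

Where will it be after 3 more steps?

The moves between consecutive positions are (+3,-1,+2), (-4,+2,+3), (+3,-1,+2), (-4,+2,+3), (+3,-1,+2); they repeat the 2-cycle [(+3,-1,+2), (-4,+2,+3)].
step 6: apply (-4,+2,+3) → a=-8, b=3, c=20
step 7: apply (+3,-1,+2) → a=-5, b=2, c=22
step 8: apply (-4,+2,+3) → a=-9, b=4, c=25

a=-9, b=4, c=25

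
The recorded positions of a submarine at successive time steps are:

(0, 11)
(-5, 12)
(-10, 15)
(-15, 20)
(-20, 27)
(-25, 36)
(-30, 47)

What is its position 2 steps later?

(-40, 75)

Taking differences between consecutive positions: (-5, +1), (-5, +3), (-5, +5), (-5, +7), (-5, +9), (-5, +11). These grow by (+0, +2) each step.
step 7: (-30, 47) + (-5, +13) → (-35, 60)
step 8: (-35, 60) + (-5, +15) → (-40, 75)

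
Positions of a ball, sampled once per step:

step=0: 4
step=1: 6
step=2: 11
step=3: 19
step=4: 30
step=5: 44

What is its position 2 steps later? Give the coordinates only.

81

Taking differences between consecutive positions: +2, +5, +8, +11, +14. These grow by +3 each step.
step 6: 44 + 17 → 61
step 7: 61 + 20 → 81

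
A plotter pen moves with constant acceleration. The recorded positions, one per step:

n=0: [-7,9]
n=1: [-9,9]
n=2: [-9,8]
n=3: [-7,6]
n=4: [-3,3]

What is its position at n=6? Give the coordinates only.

[11,-6]

Taking differences between consecutive positions: [-2,+0], [+0,-1], [+2,-2], [+4,-3]. These grow by [+2,-1] each step.
step 5: [-3,3] + [+6,-4] → [3,-1]
step 6: [3,-1] + [+8,-5] → [11,-6]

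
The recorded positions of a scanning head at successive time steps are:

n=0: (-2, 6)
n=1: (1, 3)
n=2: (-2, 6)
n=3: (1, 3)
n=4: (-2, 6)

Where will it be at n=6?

(-2, 6)

Step-to-step displacements: (+3, -3), (-3, +3), (+3, -3), (-3, +3); each is -1× the previous.
step 5: (-2, 6) + (+3, -3) → (1, 3)
step 6: (1, 3) + (-3, +3) → (-2, 6)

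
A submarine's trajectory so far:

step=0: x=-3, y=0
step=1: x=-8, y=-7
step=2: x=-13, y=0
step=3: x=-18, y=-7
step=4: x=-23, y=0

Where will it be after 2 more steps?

The x coordinate changes by -5 each step, so at step 6 it is -3 + 6·(-5) = -33.
The y coordinate repeats the cycle [0, -7] with period 2; step 6 mod 2 = 0, giving 0.

x=-33, y=0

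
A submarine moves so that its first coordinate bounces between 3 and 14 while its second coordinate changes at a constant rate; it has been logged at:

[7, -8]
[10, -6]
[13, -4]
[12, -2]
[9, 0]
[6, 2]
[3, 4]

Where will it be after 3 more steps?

[12, 10]

The first coordinate reflects between 3 and 14, moving 3 per step.
  step 7: 3 → 6
  step 8: 6 → 9
  step 9: 9 → 12
The second coordinate changes by +2 each step: at step 9 it is 10.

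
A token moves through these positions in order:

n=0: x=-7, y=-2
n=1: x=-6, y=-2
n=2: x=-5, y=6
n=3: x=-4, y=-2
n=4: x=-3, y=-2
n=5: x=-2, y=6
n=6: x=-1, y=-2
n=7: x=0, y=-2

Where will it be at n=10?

x=3, y=-2

X: linear, +1 per step → 3 at step 10.
Y: cycles through -2, -2, 6 every 3 steps. Step 10 lands at position 1 of the cycle → -2.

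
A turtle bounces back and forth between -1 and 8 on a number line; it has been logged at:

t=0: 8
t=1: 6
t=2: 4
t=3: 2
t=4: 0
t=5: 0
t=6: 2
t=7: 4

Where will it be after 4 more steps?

The value reflects between -1 and 8, moving 2 per step.
  step 8: 4 → 6
  step 9: 6 → 8
  step 10: 8 → 6
  step 11: 6 → 4

4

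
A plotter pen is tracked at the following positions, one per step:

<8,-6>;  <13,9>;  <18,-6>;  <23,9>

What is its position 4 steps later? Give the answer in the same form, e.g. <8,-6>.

The first coordinate changes by +5 each step, so at step 7 it is 8 + 7·(5) = 43.
The second coordinate repeats the cycle [-6, 9] with period 2; step 7 mod 2 = 1, giving 9.

<43,9>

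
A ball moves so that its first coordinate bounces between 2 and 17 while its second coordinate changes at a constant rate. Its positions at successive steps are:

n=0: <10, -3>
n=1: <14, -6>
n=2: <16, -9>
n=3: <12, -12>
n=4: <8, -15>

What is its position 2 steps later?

The first coordinate travels 4 per step and bounces off the walls at 2 and 17.
  step 5: 8 → 4
  step 6: 4 → 4
The second coordinate changes by -3 each step: at step 6 it is -21.

<4, -21>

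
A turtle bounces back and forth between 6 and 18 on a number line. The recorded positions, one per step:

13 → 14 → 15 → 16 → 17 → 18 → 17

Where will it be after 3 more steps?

14

The value reflects between 6 and 18, moving 1 per step.
  step 7: 17 → 16
  step 8: 16 → 15
  step 9: 15 → 14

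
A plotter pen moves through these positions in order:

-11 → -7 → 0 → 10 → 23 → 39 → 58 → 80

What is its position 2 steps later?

Successive displacements: +4, +7, +10, +13, +16, +19, +22 — each changes by +3.
step 8: 80 + 25 → 105
step 9: 105 + 28 → 133

133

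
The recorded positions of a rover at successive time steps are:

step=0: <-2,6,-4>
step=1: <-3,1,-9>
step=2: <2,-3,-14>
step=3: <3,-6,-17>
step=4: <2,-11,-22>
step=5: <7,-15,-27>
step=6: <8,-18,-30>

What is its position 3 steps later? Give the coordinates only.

<13,-30,-43>

The moves between consecutive positions are <-1,-5,-5>, <+5,-4,-5>, <+1,-3,-3>, <-1,-5,-5>, <+5,-4,-5>, <+1,-3,-3>; they repeat the 3-cycle [<-1,-5,-5>, <+5,-4,-5>, <+1,-3,-3>].
step 7: apply <-1,-5,-5> → <7,-23,-35>
step 8: apply <+5,-4,-5> → <12,-27,-40>
step 9: apply <+1,-3,-3> → <13,-30,-43>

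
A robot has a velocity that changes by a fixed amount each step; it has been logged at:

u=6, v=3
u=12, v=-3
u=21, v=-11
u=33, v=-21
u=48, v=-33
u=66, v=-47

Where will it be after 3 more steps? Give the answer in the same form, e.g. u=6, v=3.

Taking differences between consecutive positions: (+6, -6), (+9, -8), (+12, -10), (+15, -12), (+18, -14). These grow by (+3, -2) each step.
step 6: u=66, v=-47 + (+21, -16) → u=87, v=-63
step 7: u=87, v=-63 + (+24, -18) → u=111, v=-81
step 8: u=111, v=-81 + (+27, -20) → u=138, v=-101

u=138, v=-101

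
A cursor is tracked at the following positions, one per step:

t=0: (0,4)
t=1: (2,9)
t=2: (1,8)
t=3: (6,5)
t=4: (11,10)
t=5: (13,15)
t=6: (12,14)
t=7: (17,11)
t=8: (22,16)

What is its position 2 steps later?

(23,20)

Differencing gives (+2,+5), (-1,-1), (+5,-3), (+5,+5), (+2,+5), (-1,-1), (+5,-3), (+5,+5). This is the pattern (+2,+5), (-1,-1), (+5,-3), (+5,+5) repeated.
step 9: apply (+2,+5) → (24,21)
step 10: apply (-1,-1) → (23,20)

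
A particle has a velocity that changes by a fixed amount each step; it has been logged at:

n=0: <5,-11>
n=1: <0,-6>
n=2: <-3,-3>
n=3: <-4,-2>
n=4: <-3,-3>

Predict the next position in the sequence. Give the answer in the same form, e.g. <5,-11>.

Successive displacements: <-5,+5>, <-3,+3>, <-1,+1>, <+1,-1> — each changes by <+2,-2>.
step 5: <-3,-3> + <+3,-3> → <0,-6>

<0,-6>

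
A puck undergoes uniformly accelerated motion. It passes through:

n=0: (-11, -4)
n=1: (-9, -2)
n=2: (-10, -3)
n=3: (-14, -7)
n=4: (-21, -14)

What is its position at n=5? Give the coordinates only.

(-31, -24)

Taking differences between consecutive positions: (+2, +2), (-1, -1), (-4, -4), (-7, -7). These grow by (-3, -3) each step.
step 5: (-21, -14) + (-10, -10) → (-31, -24)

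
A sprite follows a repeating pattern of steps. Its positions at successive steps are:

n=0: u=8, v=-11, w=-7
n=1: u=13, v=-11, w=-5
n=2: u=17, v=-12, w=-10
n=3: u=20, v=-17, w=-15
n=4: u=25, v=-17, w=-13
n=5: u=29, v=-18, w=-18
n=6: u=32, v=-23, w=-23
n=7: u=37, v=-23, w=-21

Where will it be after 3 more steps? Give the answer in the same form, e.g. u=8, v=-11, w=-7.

u=49, v=-29, w=-29

Step-to-step displacements: (+5,+0,+2), (+4,-1,-5), (+3,-5,-5), (+5,+0,+2), (+4,-1,-5), (+3,-5,-5), (+5,+0,+2) — a repeating cycle of length 3.
step 8: apply (+4,-1,-5) → u=41, v=-24, w=-26
step 9: apply (+3,-5,-5) → u=44, v=-29, w=-31
step 10: apply (+5,+0,+2) → u=49, v=-29, w=-29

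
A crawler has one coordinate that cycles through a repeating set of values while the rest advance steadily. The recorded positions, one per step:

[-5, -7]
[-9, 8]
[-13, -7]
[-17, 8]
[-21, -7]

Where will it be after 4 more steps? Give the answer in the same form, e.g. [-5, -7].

The first coordinate changes by -4 each step, so at step 8 it is -5 + 8·(-4) = -37.
The second coordinate repeats the cycle [-7, 8] with period 2; step 8 mod 2 = 0, giving -7.

[-37, -7]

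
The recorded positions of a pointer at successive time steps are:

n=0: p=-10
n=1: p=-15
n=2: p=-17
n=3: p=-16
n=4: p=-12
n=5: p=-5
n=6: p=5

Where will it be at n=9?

Successive displacements: -5, -2, +1, +4, +7, +10 — each changes by +3.
step 7: 5 + 13 → p=18
step 8: 18 + 16 → p=34
step 9: 34 + 19 → p=53

p=53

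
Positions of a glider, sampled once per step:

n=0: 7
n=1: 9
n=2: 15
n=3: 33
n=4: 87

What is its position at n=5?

The jumps are +2, +6, +18, +54 — a geometric progression with ratio 3.
step 5: 87 + 162 → 249

249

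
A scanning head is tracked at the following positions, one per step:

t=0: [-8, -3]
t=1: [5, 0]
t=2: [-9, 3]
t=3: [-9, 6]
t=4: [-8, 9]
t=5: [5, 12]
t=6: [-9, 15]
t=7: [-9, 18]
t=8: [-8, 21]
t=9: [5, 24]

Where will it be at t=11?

[-9, 30]

The first coordinate repeats the cycle [-8, 5, -9, -9] with period 4; step 11 mod 4 = 3, giving -9.
The second coordinate changes by +3 each step, so at step 11 it is -3 + 11·(3) = 30.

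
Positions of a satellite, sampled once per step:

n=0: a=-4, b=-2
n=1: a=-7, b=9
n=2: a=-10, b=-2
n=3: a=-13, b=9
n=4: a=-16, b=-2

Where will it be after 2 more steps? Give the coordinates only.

a=-22, b=-2

The a coordinate changes by -3 each step, so at step 6 it is -4 + 6·(-3) = -22.
The b coordinate repeats the cycle [-2, 9] with period 2; step 6 mod 2 = 0, giving -2.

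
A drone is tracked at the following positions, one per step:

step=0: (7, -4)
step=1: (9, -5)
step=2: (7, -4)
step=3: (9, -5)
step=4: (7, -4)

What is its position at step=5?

Step-to-step displacements: (+2, -1), (-2, +1), (+2, -1), (-2, +1); each is -1× the previous.
step 5: (7, -4) + (+2, -1) → (9, -5)

(9, -5)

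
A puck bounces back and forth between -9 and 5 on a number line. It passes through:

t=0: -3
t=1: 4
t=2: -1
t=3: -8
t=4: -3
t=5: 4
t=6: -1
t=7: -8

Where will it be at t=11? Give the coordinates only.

-8

The value travels 7 per step and bounces off the walls at -9 and 5.
  step 8: -8 → -3
  step 9: -3 → 4
  step 10: 4 → -1
  step 11: -1 → -8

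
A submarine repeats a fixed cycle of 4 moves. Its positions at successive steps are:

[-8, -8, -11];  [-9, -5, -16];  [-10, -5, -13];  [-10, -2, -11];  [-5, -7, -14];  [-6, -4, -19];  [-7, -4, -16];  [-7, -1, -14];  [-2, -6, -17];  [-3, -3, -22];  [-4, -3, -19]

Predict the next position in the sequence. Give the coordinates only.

[-4, 0, -17]

Step-to-step displacements: [-1, +3, -5], [-1, +0, +3], [+0, +3, +2], [+5, -5, -3], [-1, +3, -5], [-1, +0, +3], [+0, +3, +2], [+5, -5, -3], [-1, +3, -5], [-1, +0, +3] — a repeating cycle of length 4.
step 11: apply [+0, +3, +2] → [-4, 0, -17]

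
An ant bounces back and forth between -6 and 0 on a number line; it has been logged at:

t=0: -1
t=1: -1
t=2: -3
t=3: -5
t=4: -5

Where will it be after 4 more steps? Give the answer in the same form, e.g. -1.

The value reflects between -6 and 0, moving 2 per step.
  step 5: -5 → -3
  step 6: -3 → -1
  step 7: -1 → -1
  step 8: -1 → -3

-3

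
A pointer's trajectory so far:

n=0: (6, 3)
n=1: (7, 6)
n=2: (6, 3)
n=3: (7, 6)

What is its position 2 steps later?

(7, 6)

The jumps are (+1, +3), (-1, -3), (+1, +3) — a geometric progression with ratio -1.
step 4: (7, 6) + (-1, -3) → (6, 3)
step 5: (6, 3) + (+1, +3) → (7, 6)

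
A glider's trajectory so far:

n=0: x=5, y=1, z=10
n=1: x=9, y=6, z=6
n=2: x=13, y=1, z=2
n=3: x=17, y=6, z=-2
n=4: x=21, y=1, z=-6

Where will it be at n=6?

The x coordinate changes by +4 each step, so at step 6 it is 5 + 6·(4) = 29.
The y coordinate repeats the cycle [1, 6] with period 2; step 6 mod 2 = 0, giving 1.
The z coordinate changes by -4 each step, so at step 6 it is 10 + 6·(-4) = -14.

x=29, y=1, z=-14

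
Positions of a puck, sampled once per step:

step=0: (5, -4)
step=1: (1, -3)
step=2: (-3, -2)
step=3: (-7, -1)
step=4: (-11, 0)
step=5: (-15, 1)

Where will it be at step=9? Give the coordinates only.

The position changes by (-4, +1) every step.
step 6: (-15, 1) + (-4, +1) → (-19, 2)
step 7: (-19, 2) + (-4, +1) → (-23, 3)
step 8: (-23, 3) + (-4, +1) → (-27, 4)
step 9: (-27, 4) + (-4, +1) → (-31, 5)

(-31, 5)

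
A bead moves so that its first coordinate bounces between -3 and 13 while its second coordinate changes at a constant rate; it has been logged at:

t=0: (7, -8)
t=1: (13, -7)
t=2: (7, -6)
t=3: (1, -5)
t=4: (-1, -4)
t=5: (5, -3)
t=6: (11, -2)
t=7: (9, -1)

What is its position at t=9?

(-3, 1)

The first coordinate travels 6 per step and bounces off the walls at -3 and 13.
  step 8: 9 → 3
  step 9: 3 → -3
The second coordinate changes by +1 each step: at step 9 it is 1.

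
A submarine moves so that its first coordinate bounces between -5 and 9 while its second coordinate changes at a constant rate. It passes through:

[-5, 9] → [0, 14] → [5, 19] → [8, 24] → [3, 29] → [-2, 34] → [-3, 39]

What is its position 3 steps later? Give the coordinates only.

[6, 54]

The first coordinate reflects between -5 and 9, moving 5 per step.
  step 7: -3 → 2
  step 8: 2 → 7
  step 9: 7 → 6
The second coordinate changes by +5 each step: at step 9 it is 54.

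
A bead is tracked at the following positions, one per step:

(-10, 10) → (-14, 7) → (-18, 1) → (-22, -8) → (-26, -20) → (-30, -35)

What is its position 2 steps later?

(-38, -74)

Successive displacements: (-4, -3), (-4, -6), (-4, -9), (-4, -12), (-4, -15) — each changes by (+0, -3).
step 6: (-30, -35) + (-4, -18) → (-34, -53)
step 7: (-34, -53) + (-4, -21) → (-38, -74)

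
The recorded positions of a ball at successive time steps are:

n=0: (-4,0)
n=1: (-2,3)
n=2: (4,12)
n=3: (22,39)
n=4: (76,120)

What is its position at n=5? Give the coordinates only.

(238,363)

The jumps are (+2,+3), (+6,+9), (+18,+27), (+54,+81) — a geometric progression with ratio 3.
step 5: (76,120) + (+162,+243) → (238,363)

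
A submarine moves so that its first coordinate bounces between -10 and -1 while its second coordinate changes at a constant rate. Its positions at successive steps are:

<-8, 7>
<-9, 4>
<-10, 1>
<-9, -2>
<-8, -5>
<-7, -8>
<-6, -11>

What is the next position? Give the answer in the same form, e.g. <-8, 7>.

<-5, -14>

The first coordinate reflects between -10 and -1, moving 1 per step.
  step 7: -6 → -5
The second coordinate changes by -3 each step: at step 7 it is -14.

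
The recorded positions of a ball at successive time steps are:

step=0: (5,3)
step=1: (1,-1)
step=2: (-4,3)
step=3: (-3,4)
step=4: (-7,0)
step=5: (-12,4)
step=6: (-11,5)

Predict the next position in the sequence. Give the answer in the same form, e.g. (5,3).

(-15,1)

Step-to-step displacements: (-4,-4), (-5,+4), (+1,+1), (-4,-4), (-5,+4), (+1,+1) — a repeating cycle of length 3.
step 7: apply (-4,-4) → (-15,1)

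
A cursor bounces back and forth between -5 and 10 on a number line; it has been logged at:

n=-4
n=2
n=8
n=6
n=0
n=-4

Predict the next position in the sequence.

n=2

The value travels 6 per step and bounces off the walls at -5 and 10.
  step 6: -4 → 2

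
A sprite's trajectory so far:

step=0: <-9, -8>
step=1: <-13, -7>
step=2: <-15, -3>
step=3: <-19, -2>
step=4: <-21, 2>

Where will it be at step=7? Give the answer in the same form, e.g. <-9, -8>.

<-31, 8>

The moves between consecutive positions are <-4, +1>, <-2, +4>, <-4, +1>, <-2, +4>; they repeat the 2-cycle [<-4, +1>, <-2, +4>].
step 5: apply <-4, +1> → <-25, 3>
step 6: apply <-2, +4> → <-27, 7>
step 7: apply <-4, +1> → <-31, 8>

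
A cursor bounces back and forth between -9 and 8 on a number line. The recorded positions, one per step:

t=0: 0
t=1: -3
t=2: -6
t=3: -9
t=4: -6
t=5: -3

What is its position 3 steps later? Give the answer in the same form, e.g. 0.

6

The value travels 3 per step and bounces off the walls at -9 and 8.
  step 6: -3 → 0
  step 7: 0 → 3
  step 8: 3 → 6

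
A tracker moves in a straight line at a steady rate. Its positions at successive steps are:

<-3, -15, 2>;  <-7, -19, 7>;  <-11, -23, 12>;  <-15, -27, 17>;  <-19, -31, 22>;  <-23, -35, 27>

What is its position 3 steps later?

<-35, -47, 42>

The position changes by <-4, -4, +5> every step.
step 6: <-23, -35, 27> + <-4, -4, +5> → <-27, -39, 32>
step 7: <-27, -39, 32> + <-4, -4, +5> → <-31, -43, 37>
step 8: <-31, -43, 37> + <-4, -4, +5> → <-35, -47, 42>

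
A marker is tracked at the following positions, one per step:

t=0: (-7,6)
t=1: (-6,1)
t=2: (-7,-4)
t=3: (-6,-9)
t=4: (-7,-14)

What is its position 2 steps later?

(-7,-24)

The first coordinate repeats the cycle [-7, -6] with period 2; step 6 mod 2 = 0, giving -7.
The second coordinate changes by -5 each step, so at step 6 it is 6 + 6·(-5) = -24.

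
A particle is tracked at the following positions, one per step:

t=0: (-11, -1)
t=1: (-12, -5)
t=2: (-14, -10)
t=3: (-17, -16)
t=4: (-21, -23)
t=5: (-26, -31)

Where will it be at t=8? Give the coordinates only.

Taking differences between consecutive positions: (-1, -4), (-2, -5), (-3, -6), (-4, -7), (-5, -8). These grow by (-1, -1) each step.
step 6: (-26, -31) + (-6, -9) → (-32, -40)
step 7: (-32, -40) + (-7, -10) → (-39, -50)
step 8: (-39, -50) + (-8, -11) → (-47, -61)

(-47, -61)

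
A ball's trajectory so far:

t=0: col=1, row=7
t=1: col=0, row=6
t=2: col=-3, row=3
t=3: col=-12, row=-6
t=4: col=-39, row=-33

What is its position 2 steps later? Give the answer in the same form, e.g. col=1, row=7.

col=-363, row=-357

Consecutive displacements (-1, -1), (-3, -3), (-9, -9), (-27, -27) scale by a factor of 3 each step.
step 5: col=-39, row=-33 + (-81, -81) → col=-120, row=-114
step 6: col=-120, row=-114 + (-243, -243) → col=-363, row=-357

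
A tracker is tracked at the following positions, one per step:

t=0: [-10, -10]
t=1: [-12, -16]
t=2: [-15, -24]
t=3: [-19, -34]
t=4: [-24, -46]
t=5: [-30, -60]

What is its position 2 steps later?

[-45, -94]

Successive displacements: [-2, -6], [-3, -8], [-4, -10], [-5, -12], [-6, -14] — each changes by [-1, -2].
step 6: [-30, -60] + [-7, -16] → [-37, -76]
step 7: [-37, -76] + [-8, -18] → [-45, -94]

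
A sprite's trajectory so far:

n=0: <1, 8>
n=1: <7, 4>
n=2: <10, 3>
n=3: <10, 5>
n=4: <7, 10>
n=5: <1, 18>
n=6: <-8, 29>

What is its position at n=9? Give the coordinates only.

<-53, 80>

Taking differences between consecutive positions: <+6, -4>, <+3, -1>, <+0, +2>, <-3, +5>, <-6, +8>, <-9, +11>. These grow by <-3, +3> each step.
step 7: <-8, 29> + <-12, +14> → <-20, 43>
step 8: <-20, 43> + <-15, +17> → <-35, 60>
step 9: <-35, 60> + <-18, +20> → <-53, 80>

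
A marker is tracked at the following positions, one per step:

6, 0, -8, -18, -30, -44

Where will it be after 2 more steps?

First differences are -6, -8, -10, -12, -14; their common second difference is -2 (constant acceleration).
step 6: -44 − 16 → -60
step 7: -60 − 18 → -78

-78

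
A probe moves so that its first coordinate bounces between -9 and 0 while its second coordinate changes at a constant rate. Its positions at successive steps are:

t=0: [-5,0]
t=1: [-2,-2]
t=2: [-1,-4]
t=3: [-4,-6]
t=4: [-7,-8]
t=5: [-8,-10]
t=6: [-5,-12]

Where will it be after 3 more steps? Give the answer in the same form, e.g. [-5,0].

The first coordinate travels 3 per step and bounces off the walls at -9 and 0.
  step 7: -5 → -2
  step 8: -2 → -1
  step 9: -1 → -4
The second coordinate changes by -2 each step: at step 9 it is -18.

[-4,-18]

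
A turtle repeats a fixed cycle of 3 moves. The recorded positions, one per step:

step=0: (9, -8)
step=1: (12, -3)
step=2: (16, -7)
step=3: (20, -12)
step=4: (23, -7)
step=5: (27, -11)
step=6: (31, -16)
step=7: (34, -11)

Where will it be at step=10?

Step-to-step displacements: (+3, +5), (+4, -4), (+4, -5), (+3, +5), (+4, -4), (+4, -5), (+3, +5) — a repeating cycle of length 3.
step 8: apply (+4, -4) → (38, -15)
step 9: apply (+4, -5) → (42, -20)
step 10: apply (+3, +5) → (45, -15)

(45, -15)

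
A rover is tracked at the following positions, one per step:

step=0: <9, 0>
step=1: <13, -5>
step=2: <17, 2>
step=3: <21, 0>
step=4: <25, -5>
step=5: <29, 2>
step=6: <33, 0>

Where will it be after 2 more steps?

<41, 2>

First: linear, +4 per step → 41 at step 8.
Second: cycles through 0, -5, 2 every 3 steps. Step 8 lands at position 2 of the cycle → 2.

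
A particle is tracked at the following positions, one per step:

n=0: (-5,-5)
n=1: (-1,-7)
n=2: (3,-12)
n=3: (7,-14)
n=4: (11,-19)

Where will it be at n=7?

(23,-28)

The moves between consecutive positions are (+4,-2), (+4,-5), (+4,-2), (+4,-5); they repeat the 2-cycle [(+4,-2), (+4,-5)].
step 5: apply (+4,-2) → (15,-21)
step 6: apply (+4,-5) → (19,-26)
step 7: apply (+4,-2) → (23,-28)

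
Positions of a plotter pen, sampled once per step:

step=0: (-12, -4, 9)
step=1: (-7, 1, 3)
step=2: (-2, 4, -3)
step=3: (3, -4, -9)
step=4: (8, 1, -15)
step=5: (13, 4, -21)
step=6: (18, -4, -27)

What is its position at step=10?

(38, 1, -51)

The first coordinate changes by +5 each step, so at step 10 it is -12 + 10·(5) = 38.
The second coordinate repeats the cycle [-4, 1, 4] with period 3; step 10 mod 3 = 1, giving 1.
The third coordinate changes by -6 each step, so at step 10 it is 9 + 10·(-6) = -51.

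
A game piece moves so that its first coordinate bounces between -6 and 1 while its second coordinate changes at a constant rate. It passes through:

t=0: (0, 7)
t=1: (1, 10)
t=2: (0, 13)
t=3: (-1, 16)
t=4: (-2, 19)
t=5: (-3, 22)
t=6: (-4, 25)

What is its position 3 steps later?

(-5, 34)

The first coordinate travels 1 per step and bounces off the walls at -6 and 1.
  step 7: -4 → -5
  step 8: -5 → -6
  step 9: -6 → -5
The second coordinate changes by +3 each step: at step 9 it is 34.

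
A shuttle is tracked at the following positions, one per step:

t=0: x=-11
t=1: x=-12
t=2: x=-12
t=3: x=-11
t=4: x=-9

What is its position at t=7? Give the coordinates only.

x=3

Successive displacements: -1, +0, +1, +2 — each changes by +1.
step 5: -9 + 3 → x=-6
step 6: -6 + 4 → x=-2
step 7: -2 + 5 → x=3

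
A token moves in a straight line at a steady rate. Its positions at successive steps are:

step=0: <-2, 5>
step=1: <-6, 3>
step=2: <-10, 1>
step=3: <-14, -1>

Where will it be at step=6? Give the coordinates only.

<-26, -7>

Constant displacement of <-4, -2> per step.
step 4: <-14, -1> + <-4, -2> → <-18, -3>
step 5: <-18, -3> + <-4, -2> → <-22, -5>
step 6: <-22, -5> + <-4, -2> → <-26, -7>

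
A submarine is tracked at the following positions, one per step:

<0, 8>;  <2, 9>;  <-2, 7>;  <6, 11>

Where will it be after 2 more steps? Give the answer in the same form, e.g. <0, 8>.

<22, 19>

The jumps are <+2, +1>, <-4, -2>, <+8, +4> — a geometric progression with ratio -2.
step 4: <6, 11> + <-16, -8> → <-10, 3>
step 5: <-10, 3> + <+32, +16> → <22, 19>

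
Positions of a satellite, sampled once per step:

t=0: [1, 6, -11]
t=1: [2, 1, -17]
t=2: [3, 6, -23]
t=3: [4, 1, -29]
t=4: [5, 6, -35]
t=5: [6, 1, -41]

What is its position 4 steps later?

First: linear, +1 per step → 10 at step 9.
Second: cycles through 6, 1 every 2 steps. Step 9 lands at position 1 of the cycle → 1.
Third: linear, -6 per step → -65 at step 9.

[10, 1, -65]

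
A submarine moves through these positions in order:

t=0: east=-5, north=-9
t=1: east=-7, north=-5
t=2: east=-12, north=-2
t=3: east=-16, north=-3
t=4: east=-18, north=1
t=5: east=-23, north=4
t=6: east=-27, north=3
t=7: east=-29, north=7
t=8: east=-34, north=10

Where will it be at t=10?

east=-40, north=13

Differencing gives (-2, +4), (-5, +3), (-4, -1), (-2, +4), (-5, +3), (-4, -1), (-2, +4), (-5, +3). This is the pattern (-2, +4), (-5, +3), (-4, -1) repeated.
step 9: apply (-4, -1) → east=-38, north=9
step 10: apply (-2, +4) → east=-40, north=13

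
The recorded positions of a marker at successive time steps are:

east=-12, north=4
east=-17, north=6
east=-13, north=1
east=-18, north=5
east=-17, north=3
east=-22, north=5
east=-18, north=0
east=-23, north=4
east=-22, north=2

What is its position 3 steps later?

east=-28, north=3

Differencing gives (-5, +2), (+4, -5), (-5, +4), (+1, -2), (-5, +2), (+4, -5), (-5, +4), (+1, -2). This is the pattern (-5, +2), (+4, -5), (-5, +4), (+1, -2) repeated.
step 9: apply (-5, +2) → east=-27, north=4
step 10: apply (+4, -5) → east=-23, north=-1
step 11: apply (-5, +4) → east=-28, north=3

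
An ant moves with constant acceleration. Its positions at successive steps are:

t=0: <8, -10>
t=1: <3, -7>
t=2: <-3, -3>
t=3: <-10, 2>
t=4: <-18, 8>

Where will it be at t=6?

First differences are <-5, +3>, <-6, +4>, <-7, +5>, <-8, +6>; their common second difference is <-1, +1> (constant acceleration).
step 5: <-18, 8> + <-9, +7> → <-27, 15>
step 6: <-27, 15> + <-10, +8> → <-37, 23>

<-37, 23>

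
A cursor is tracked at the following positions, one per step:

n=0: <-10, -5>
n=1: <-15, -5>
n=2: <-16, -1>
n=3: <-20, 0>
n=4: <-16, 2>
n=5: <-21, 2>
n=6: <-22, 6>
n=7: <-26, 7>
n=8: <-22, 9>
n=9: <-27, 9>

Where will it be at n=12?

<-28, 16>

Step-to-step displacements: <-5, +0>, <-1, +4>, <-4, +1>, <+4, +2>, <-5, +0>, <-1, +4>, <-4, +1>, <+4, +2>, <-5, +0> — a repeating cycle of length 4.
step 10: apply <-1, +4> → <-28, 13>
step 11: apply <-4, +1> → <-32, 14>
step 12: apply <+4, +2> → <-28, 16>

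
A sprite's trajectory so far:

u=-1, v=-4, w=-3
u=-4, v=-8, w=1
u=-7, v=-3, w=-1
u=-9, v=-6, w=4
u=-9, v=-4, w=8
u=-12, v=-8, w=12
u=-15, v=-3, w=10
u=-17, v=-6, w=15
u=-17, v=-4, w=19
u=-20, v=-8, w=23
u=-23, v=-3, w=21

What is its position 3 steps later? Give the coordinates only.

Step-to-step displacements: (-3, -4, +4), (-3, +5, -2), (-2, -3, +5), (+0, +2, +4), (-3, -4, +4), (-3, +5, -2), (-2, -3, +5), (+0, +2, +4), (-3, -4, +4), (-3, +5, -2) — a repeating cycle of length 4.
step 11: apply (-2, -3, +5) → u=-25, v=-6, w=26
step 12: apply (+0, +2, +4) → u=-25, v=-4, w=30
step 13: apply (-3, -4, +4) → u=-28, v=-8, w=34

u=-28, v=-8, w=34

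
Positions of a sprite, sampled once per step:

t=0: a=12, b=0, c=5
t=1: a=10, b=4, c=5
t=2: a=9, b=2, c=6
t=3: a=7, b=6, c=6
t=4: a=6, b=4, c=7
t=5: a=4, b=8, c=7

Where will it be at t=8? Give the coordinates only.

Step-to-step displacements: (-2,+4,+0), (-1,-2,+1), (-2,+4,+0), (-1,-2,+1), (-2,+4,+0) — a repeating cycle of length 2.
step 6: apply (-1,-2,+1) → a=3, b=6, c=8
step 7: apply (-2,+4,+0) → a=1, b=10, c=8
step 8: apply (-1,-2,+1) → a=0, b=8, c=9

a=0, b=8, c=9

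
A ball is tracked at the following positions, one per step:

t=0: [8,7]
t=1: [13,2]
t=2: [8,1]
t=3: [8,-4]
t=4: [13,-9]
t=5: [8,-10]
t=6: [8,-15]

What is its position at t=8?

The moves between consecutive positions are [+5,-5], [-5,-1], [+0,-5], [+5,-5], [-5,-1], [+0,-5]; they repeat the 3-cycle [[+5,-5], [-5,-1], [+0,-5]].
step 7: apply [+5,-5] → [13,-20]
step 8: apply [-5,-1] → [8,-21]

[8,-21]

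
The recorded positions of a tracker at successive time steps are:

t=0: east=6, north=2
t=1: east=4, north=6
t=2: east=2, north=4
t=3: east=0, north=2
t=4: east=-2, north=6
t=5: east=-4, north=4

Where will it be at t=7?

east=-8, north=6

East: linear, -2 per step → -8 at step 7.
North: cycles through 2, 6, 4 every 3 steps. Step 7 lands at position 1 of the cycle → 6.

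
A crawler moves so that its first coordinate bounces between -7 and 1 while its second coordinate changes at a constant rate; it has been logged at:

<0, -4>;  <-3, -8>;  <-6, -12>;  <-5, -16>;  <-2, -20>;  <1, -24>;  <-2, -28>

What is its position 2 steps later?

<-6, -36>

The first coordinate travels 3 per step and bounces off the walls at -7 and 1.
  step 7: -2 → -5
  step 8: -5 → -6
The second coordinate changes by -4 each step: at step 8 it is -36.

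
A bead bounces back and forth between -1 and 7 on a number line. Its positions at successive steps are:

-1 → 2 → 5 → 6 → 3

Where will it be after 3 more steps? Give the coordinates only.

The value travels 3 per step and bounces off the walls at -1 and 7.
  step 5: 3 → 0
  step 6: 0 → 1
  step 7: 1 → 4

4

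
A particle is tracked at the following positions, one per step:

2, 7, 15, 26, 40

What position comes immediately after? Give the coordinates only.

Taking differences between consecutive positions: +5, +8, +11, +14. These grow by +3 each step.
step 5: 40 + 17 → 57

57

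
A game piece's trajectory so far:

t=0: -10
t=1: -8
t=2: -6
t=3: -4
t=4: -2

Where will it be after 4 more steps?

6

Constant displacement of +2 per step.
step 5: -2 + 2 → 0
step 6: 0 + 2 → 2
step 7: 2 + 2 → 4
step 8: 4 + 2 → 6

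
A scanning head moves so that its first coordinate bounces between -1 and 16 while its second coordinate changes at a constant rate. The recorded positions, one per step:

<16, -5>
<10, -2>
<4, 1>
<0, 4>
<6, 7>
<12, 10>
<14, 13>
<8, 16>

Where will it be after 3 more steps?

<8, 25>

The first coordinate travels 6 per step and bounces off the walls at -1 and 16.
  step 8: 8 → 2
  step 9: 2 → 2
  step 10: 2 → 8
The second coordinate changes by +3 each step: at step 10 it is 25.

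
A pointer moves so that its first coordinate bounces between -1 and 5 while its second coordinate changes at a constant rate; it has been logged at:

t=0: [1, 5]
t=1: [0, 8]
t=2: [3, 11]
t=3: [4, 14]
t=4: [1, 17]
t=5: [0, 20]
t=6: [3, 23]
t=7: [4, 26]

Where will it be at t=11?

[4, 38]

The first coordinate reflects between -1 and 5, moving 3 per step.
  step 8: 4 → 1
  step 9: 1 → 0
  step 10: 0 → 3
  step 11: 3 → 4
The second coordinate changes by +3 each step: at step 11 it is 38.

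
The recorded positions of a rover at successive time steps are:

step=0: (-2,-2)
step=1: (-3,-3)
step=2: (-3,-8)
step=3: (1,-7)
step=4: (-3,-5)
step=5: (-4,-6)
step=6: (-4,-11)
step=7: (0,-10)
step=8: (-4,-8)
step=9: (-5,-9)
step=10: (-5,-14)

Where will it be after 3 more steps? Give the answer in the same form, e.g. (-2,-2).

(-6,-12)

Differencing gives (-1,-1), (+0,-5), (+4,+1), (-4,+2), (-1,-1), (+0,-5), (+4,+1), (-4,+2), (-1,-1), (+0,-5). This is the pattern (-1,-1), (+0,-5), (+4,+1), (-4,+2) repeated.
step 11: apply (+4,+1) → (-1,-13)
step 12: apply (-4,+2) → (-5,-11)
step 13: apply (-1,-1) → (-6,-12)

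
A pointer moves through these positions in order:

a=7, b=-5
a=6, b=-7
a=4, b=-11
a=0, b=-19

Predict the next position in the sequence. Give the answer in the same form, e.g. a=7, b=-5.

Consecutive displacements (-1,-2), (-2,-4), (-4,-8) scale by a factor of 2 each step.
step 4: a=0, b=-19 + (-8,-16) → a=-8, b=-35

a=-8, b=-35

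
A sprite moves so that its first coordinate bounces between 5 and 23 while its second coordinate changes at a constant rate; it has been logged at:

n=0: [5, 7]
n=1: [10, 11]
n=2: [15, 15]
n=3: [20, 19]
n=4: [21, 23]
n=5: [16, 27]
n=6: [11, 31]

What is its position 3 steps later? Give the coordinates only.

[14, 43]

The first coordinate reflects between 5 and 23, moving 5 per step.
  step 7: 11 → 6
  step 8: 6 → 9
  step 9: 9 → 14
The second coordinate changes by +4 each step: at step 9 it is 43.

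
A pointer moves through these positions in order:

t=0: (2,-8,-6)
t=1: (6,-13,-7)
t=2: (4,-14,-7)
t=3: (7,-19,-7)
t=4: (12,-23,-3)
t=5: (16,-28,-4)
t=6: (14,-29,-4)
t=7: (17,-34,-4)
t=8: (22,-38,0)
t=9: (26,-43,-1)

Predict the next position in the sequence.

(24,-44,-1)

Differencing gives (+4,-5,-1), (-2,-1,+0), (+3,-5,+0), (+5,-4,+4), (+4,-5,-1), (-2,-1,+0), (+3,-5,+0), (+5,-4,+4), (+4,-5,-1). This is the pattern (+4,-5,-1), (-2,-1,+0), (+3,-5,+0), (+5,-4,+4) repeated.
step 10: apply (-2,-1,+0) → (24,-44,-1)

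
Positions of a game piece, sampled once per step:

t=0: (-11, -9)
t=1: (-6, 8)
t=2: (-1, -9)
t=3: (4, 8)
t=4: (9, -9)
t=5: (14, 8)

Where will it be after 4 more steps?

(34, 8)

The first coordinate changes by +5 each step, so at step 9 it is -11 + 9·(5) = 34.
The second coordinate repeats the cycle [-9, 8] with period 2; step 9 mod 2 = 1, giving 8.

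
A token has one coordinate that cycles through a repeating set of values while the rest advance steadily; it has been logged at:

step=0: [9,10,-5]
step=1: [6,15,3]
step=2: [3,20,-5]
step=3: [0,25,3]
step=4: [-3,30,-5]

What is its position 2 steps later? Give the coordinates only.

[-9,40,-5]

The first coordinate changes by -3 each step, so at step 6 it is 9 + 6·(-3) = -9.
The second coordinate changes by +5 each step, so at step 6 it is 10 + 6·(5) = 40.
The third coordinate repeats the cycle [-5, 3] with period 2; step 6 mod 2 = 0, giving -5.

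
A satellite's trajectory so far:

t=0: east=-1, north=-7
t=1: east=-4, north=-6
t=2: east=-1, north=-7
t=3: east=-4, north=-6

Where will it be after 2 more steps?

east=-4, north=-6

Step-to-step displacements: (-3,+1), (+3,-1), (-3,+1); each is -1× the previous.
step 4: east=-4, north=-6 + (+3,-1) → east=-1, north=-7
step 5: east=-1, north=-7 + (-3,+1) → east=-4, north=-6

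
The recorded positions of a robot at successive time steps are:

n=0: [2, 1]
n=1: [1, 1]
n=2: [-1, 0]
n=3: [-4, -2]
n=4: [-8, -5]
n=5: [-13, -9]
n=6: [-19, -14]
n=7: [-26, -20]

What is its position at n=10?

Taking differences between consecutive positions: [-1, +0], [-2, -1], [-3, -2], [-4, -3], [-5, -4], [-6, -5], [-7, -6]. These grow by [-1, -1] each step.
step 8: [-26, -20] + [-8, -7] → [-34, -27]
step 9: [-34, -27] + [-9, -8] → [-43, -35]
step 10: [-43, -35] + [-10, -9] → [-53, -44]

[-53, -44]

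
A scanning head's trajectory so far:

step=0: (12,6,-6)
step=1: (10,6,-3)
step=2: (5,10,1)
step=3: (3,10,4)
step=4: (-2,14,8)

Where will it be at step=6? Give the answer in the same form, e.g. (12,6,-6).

Differencing gives (-2,+0,+3), (-5,+4,+4), (-2,+0,+3), (-5,+4,+4). This is the pattern (-2,+0,+3), (-5,+4,+4) repeated.
step 5: apply (-2,+0,+3) → (-4,14,11)
step 6: apply (-5,+4,+4) → (-9,18,15)

(-9,18,15)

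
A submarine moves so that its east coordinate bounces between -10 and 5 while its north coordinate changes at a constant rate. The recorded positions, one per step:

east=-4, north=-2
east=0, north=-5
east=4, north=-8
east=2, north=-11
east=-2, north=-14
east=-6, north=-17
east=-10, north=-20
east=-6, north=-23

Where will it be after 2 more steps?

east=2, north=-29

The east coordinate travels 4 per step and bounces off the walls at -10 and 5.
  step 8: -6 → -2
  step 9: -2 → 2
The north coordinate changes by -3 each step: at step 9 it is -29.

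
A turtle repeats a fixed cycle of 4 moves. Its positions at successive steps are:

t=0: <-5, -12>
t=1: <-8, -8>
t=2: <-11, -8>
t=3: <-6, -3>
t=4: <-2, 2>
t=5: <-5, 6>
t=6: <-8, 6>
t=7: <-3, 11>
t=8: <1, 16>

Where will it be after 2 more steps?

The moves between consecutive positions are <-3, +4>, <-3, +0>, <+5, +5>, <+4, +5>, <-3, +4>, <-3, +0>, <+5, +5>, <+4, +5>; they repeat the 4-cycle [<-3, +4>, <-3, +0>, <+5, +5>, <+4, +5>].
step 9: apply <-3, +4> → <-2, 20>
step 10: apply <-3, +0> → <-5, 20>

<-5, 20>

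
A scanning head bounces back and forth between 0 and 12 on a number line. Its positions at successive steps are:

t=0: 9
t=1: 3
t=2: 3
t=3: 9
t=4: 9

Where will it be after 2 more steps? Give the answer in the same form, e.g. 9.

3

The value travels 6 per step and bounces off the walls at 0 and 12.
  step 5: 9 → 3
  step 6: 3 → 3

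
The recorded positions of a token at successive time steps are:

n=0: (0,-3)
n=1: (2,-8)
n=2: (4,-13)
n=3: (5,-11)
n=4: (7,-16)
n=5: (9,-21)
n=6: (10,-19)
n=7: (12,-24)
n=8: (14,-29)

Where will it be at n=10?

(17,-32)

Step-to-step displacements: (+2,-5), (+2,-5), (+1,+2), (+2,-5), (+2,-5), (+1,+2), (+2,-5), (+2,-5) — a repeating cycle of length 3.
step 9: apply (+1,+2) → (15,-27)
step 10: apply (+2,-5) → (17,-32)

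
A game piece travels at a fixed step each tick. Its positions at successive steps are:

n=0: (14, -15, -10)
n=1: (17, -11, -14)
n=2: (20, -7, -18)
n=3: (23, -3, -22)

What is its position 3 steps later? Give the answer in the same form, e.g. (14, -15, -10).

(32, 9, -34)

The position changes by (+3, +4, -4) every step.
step 4: (23, -3, -22) + (+3, +4, -4) → (26, 1, -26)
step 5: (26, 1, -26) + (+3, +4, -4) → (29, 5, -30)
step 6: (29, 5, -30) + (+3, +4, -4) → (32, 9, -34)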